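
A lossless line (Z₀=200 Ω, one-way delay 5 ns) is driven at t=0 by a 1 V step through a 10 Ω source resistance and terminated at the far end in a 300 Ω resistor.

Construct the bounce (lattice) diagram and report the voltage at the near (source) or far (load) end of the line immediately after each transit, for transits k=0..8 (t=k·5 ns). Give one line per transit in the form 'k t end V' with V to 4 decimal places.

0 0 source 0.9524
1 5 load 1.1429
2 10 source 0.9705
3 15 load 0.9361
4 20 source 0.9672
5 25 load 0.9735
6 30 source 0.9678
7 35 load 0.9667
8 40 source 0.9677

Γ_L=0.200000, Γ_S=-0.904762; launch V₁=1·200/210=0.952381
k=0 src: V=0.9524
k=1 load: inc=0.952381, refl=0.952381·0.200000=0.1905; V=0.000000+0.952381+0.190476=1.1429
k=2 src: inc=0.190476, refl=0.190476·-0.904762=-0.1723; V=0.952381+0.190476+-0.172336=0.9705
k=3 load: inc=-0.172336, refl=-0.172336·0.200000=-0.0345; V=1.142857+-0.172336+-0.034467=0.9361
k=4 src: inc=-0.034467, refl=-0.034467·-0.904762=0.0312; V=0.970522+-0.034467+0.031185=0.9672
k=5 load: inc=0.031185, refl=0.031185·0.200000=0.0062; V=0.936054+0.031185+0.006237=0.9735
k=6 src: inc=0.006237, refl=0.006237·-0.904762=-0.0056; V=0.967239+0.006237+-0.005643=0.9678
k=7 load: inc=-0.005643, refl=-0.005643·0.200000=-0.0011; V=0.973476+-0.005643+-0.001129=0.9667
k=8 src: inc=-0.001129, refl=-0.001129·-0.904762=0.0010; V=0.967833+-0.001129+0.001021=0.9677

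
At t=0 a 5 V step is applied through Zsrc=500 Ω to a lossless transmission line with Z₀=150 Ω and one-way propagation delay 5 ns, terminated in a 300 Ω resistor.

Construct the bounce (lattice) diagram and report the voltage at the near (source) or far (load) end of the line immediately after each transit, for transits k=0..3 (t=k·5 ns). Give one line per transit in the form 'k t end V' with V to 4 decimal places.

0 0 source 1.1538
1 5 load 1.5385
2 10 source 1.7456
3 15 load 1.8146

Γ_L=0.333333, Γ_S=0.538462; launch V₁=5·150/650=1.153846
k=0 src: V=1.1538
k=1 load: inc=1.153846, refl=1.153846·0.333333=0.3846; V=0.000000+1.153846+0.384615=1.5385
k=2 src: inc=0.384615, refl=0.384615·0.538462=0.2071; V=1.153846+0.384615+0.207101=1.7456
k=3 load: inc=0.207101, refl=0.207101·0.333333=0.0690; V=1.538462+0.207101+0.069034=1.8146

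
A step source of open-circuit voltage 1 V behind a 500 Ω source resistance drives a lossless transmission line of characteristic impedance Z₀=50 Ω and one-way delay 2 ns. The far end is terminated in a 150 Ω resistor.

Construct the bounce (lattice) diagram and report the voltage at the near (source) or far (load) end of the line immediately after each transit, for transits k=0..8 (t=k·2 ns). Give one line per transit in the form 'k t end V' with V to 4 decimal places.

Γ_L=0.500000, Γ_S=0.818182; launch V₁=1·50/550=0.090909
k=0 src: V=0.0909
k=1 load: inc=0.090909, refl=0.090909·0.500000=0.0455; V=0.000000+0.090909+0.045455=0.1364
k=2 src: inc=0.045455, refl=0.045455·0.818182=0.0372; V=0.090909+0.045455+0.037190=0.1736
k=3 load: inc=0.037190, refl=0.037190·0.500000=0.0186; V=0.136364+0.037190+0.018595=0.1921
k=4 src: inc=0.018595, refl=0.018595·0.818182=0.0152; V=0.173554+0.018595+0.015214=0.2074
k=5 load: inc=0.015214, refl=0.015214·0.500000=0.0076; V=0.192149+0.015214+0.007607=0.2150
k=6 src: inc=0.007607, refl=0.007607·0.818182=0.0062; V=0.207363+0.007607+0.006224=0.2212
k=7 load: inc=0.006224, refl=0.006224·0.500000=0.0031; V=0.214970+0.006224+0.003112=0.2243
k=8 src: inc=0.003112, refl=0.003112·0.818182=0.0025; V=0.221194+0.003112+0.002546=0.2269

0 0 source 0.0909
1 2 load 0.1364
2 4 source 0.1736
3 6 load 0.1921
4 8 source 0.2074
5 10 load 0.2150
6 12 source 0.2212
7 14 load 0.2243
8 16 source 0.2269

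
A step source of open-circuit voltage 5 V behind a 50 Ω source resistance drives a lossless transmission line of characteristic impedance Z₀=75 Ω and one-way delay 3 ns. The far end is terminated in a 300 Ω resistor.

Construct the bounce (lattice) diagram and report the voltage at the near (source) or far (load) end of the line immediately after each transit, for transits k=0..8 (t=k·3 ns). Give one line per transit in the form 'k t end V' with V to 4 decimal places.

0 0 source 3.0000
1 3 load 4.8000
2 6 source 4.4400
3 9 load 4.2240
4 12 source 4.2672
5 15 load 4.2931
6 18 source 4.2879
7 21 load 4.2848
8 24 source 4.2854

Γ_L=0.600000, Γ_S=-0.200000; launch V₁=5·75/125=3.000000
k=0 src: V=3.0000
k=1 load: inc=3.000000, refl=3.000000·0.600000=1.8000; V=0.000000+3.000000+1.800000=4.8000
k=2 src: inc=1.800000, refl=1.800000·-0.200000=-0.3600; V=3.000000+1.800000+-0.360000=4.4400
k=3 load: inc=-0.360000, refl=-0.360000·0.600000=-0.2160; V=4.800000+-0.360000+-0.216000=4.2240
k=4 src: inc=-0.216000, refl=-0.216000·-0.200000=0.0432; V=4.440000+-0.216000+0.043200=4.2672
k=5 load: inc=0.043200, refl=0.043200·0.600000=0.0259; V=4.224000+0.043200+0.025920=4.2931
k=6 src: inc=0.025920, refl=0.025920·-0.200000=-0.0052; V=4.267200+0.025920+-0.005184=4.2879
k=7 load: inc=-0.005184, refl=-0.005184·0.600000=-0.0031; V=4.293120+-0.005184+-0.003110=4.2848
k=8 src: inc=-0.003110, refl=-0.003110·-0.200000=0.0006; V=4.287936+-0.003110+0.000622=4.2854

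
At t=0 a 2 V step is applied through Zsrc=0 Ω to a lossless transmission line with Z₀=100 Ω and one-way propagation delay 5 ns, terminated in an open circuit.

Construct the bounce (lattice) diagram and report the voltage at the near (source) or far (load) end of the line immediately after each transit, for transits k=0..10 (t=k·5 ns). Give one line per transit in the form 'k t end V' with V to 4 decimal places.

0 0 source 2.0000
1 5 load 4.0000
2 10 source 2.0000
3 15 load 0.0000
4 20 source 2.0000
5 25 load 4.0000
6 30 source 2.0000
7 35 load 0.0000
8 40 source 2.0000
9 45 load 4.0000
10 50 source 2.0000

Γ_L=1.000000, Γ_S=-1.000000; launch V₁=2·100/100=2.000000
k=0 src: V=2.0000
k=1 load: inc=2.000000, refl=2.000000·1.000000=2.0000; V=0.000000+2.000000+2.000000=4.0000
k=2 src: inc=2.000000, refl=2.000000·-1.000000=-2.0000; V=2.000000+2.000000+-2.000000=2.0000
k=3 load: inc=-2.000000, refl=-2.000000·1.000000=-2.0000; V=4.000000+-2.000000+-2.000000=0.0000
k=4 src: inc=-2.000000, refl=-2.000000·-1.000000=2.0000; V=2.000000+-2.000000+2.000000=2.0000
k=5 load: inc=2.000000, refl=2.000000·1.000000=2.0000; V=0.000000+2.000000+2.000000=4.0000
k=6 src: inc=2.000000, refl=2.000000·-1.000000=-2.0000; V=2.000000+2.000000+-2.000000=2.0000
k=7 load: inc=-2.000000, refl=-2.000000·1.000000=-2.0000; V=4.000000+-2.000000+-2.000000=0.0000
k=8 src: inc=-2.000000, refl=-2.000000·-1.000000=2.0000; V=2.000000+-2.000000+2.000000=2.0000
k=9 load: inc=2.000000, refl=2.000000·1.000000=2.0000; V=0.000000+2.000000+2.000000=4.0000
k=10 src: inc=2.000000, refl=2.000000·-1.000000=-2.0000; V=2.000000+2.000000+-2.000000=2.0000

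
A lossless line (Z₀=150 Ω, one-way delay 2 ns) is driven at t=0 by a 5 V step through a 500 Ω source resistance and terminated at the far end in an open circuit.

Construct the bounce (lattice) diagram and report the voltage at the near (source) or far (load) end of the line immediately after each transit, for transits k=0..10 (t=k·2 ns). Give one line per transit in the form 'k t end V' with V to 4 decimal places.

Γ_L=1.000000, Γ_S=0.538462; launch V₁=5·150/650=1.153846
k=0 src: V=1.1538
k=1 load: inc=1.153846, refl=1.153846·1.000000=1.1538; V=0.000000+1.153846+1.153846=2.3077
k=2 src: inc=1.153846, refl=1.153846·0.538462=0.6213; V=1.153846+1.153846+0.621302=2.9290
k=3 load: inc=0.621302, refl=0.621302·1.000000=0.6213; V=2.307692+0.621302+0.621302=3.5503
k=4 src: inc=0.621302, refl=0.621302·0.538462=0.3345; V=2.928994+0.621302+0.334547=3.8848
k=5 load: inc=0.334547, refl=0.334547·1.000000=0.3345; V=3.550296+0.334547+0.334547=4.2194
k=6 src: inc=0.334547, refl=0.334547·0.538462=0.1801; V=3.884843+0.334547+0.180141=4.3995
k=7 load: inc=0.180141, refl=0.180141·1.000000=0.1801; V=4.219390+0.180141+0.180141=4.5797
k=8 src: inc=0.180141, refl=0.180141·0.538462=0.0970; V=4.399531+0.180141+0.096999=4.6767
k=9 load: inc=0.096999, refl=0.096999·1.000000=0.0970; V=4.579672+0.096999+0.096999=4.7737
k=10 src: inc=0.096999, refl=0.096999·0.538462=0.0522; V=4.676670+0.096999+0.052230=4.8259

0 0 source 1.1538
1 2 load 2.3077
2 4 source 2.9290
3 6 load 3.5503
4 8 source 3.8848
5 10 load 4.2194
6 12 source 4.3995
7 14 load 4.5797
8 16 source 4.6767
9 18 load 4.7737
10 20 source 4.8259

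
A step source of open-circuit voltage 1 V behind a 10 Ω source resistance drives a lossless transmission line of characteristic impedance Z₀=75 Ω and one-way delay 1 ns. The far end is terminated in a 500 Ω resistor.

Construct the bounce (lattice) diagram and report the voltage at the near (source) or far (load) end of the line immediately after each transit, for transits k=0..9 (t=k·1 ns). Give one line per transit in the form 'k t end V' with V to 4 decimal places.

Γ_L=0.739130, Γ_S=-0.764706; launch V₁=1·75/85=0.882353
k=0 src: V=0.8824
k=1 load: inc=0.882353, refl=0.882353·0.739130=0.6522; V=0.000000+0.882353+0.652174=1.5345
k=2 src: inc=0.652174, refl=0.652174·-0.764706=-0.4987; V=0.882353+0.652174+-0.498721=1.0358
k=3 load: inc=-0.498721, refl=-0.498721·0.739130=-0.3686; V=1.534527+-0.498721+-0.368620=0.6672
k=4 src: inc=-0.368620, refl=-0.368620·-0.764706=0.2819; V=1.035806+-0.368620+0.281886=0.9491
k=5 load: inc=0.281886, refl=0.281886·0.739130=0.2084; V=0.667186+0.281886+0.208350=1.1574
k=6 src: inc=0.208350, refl=0.208350·-0.764706=-0.1593; V=0.949072+0.208350+-0.159327=0.9981
k=7 load: inc=-0.159327, refl=-0.159327·0.739130=-0.1178; V=1.157422+-0.159327+-0.117763=0.8803
k=8 src: inc=-0.117763, refl=-0.117763·-0.764706=0.0901; V=0.998095+-0.117763+0.090054=0.9704
k=9 load: inc=0.090054, refl=0.090054·0.739130=0.0666; V=0.880332+0.090054+0.066562=1.0369

0 0 source 0.8824
1 1 load 1.5345
2 2 source 1.0358
3 3 load 0.6672
4 4 source 0.9491
5 5 load 1.1574
6 6 source 0.9981
7 7 load 0.8803
8 8 source 0.9704
9 9 load 1.0369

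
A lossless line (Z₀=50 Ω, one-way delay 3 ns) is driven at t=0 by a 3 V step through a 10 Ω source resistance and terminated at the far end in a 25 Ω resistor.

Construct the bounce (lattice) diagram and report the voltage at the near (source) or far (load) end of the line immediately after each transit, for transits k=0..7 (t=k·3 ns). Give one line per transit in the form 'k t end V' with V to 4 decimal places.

Γ_L=-0.333333, Γ_S=-0.666667; launch V₁=3·50/60=2.500000
k=0 src: V=2.5000
k=1 load: inc=2.500000, refl=2.500000·-0.333333=-0.8333; V=0.000000+2.500000+-0.833333=1.6667
k=2 src: inc=-0.833333, refl=-0.833333·-0.666667=0.5556; V=2.500000+-0.833333+0.555556=2.2222
k=3 load: inc=0.555556, refl=0.555556·-0.333333=-0.1852; V=1.666667+0.555556+-0.185185=2.0370
k=4 src: inc=-0.185185, refl=-0.185185·-0.666667=0.1235; V=2.222222+-0.185185+0.123457=2.1605
k=5 load: inc=0.123457, refl=0.123457·-0.333333=-0.0412; V=2.037037+0.123457+-0.041152=2.1193
k=6 src: inc=-0.041152, refl=-0.041152·-0.666667=0.0274; V=2.160494+-0.041152+0.027435=2.1468
k=7 load: inc=0.027435, refl=0.027435·-0.333333=-0.0091; V=2.119342+0.027435+-0.009145=2.1376

0 0 source 2.5000
1 3 load 1.6667
2 6 source 2.2222
3 9 load 2.0370
4 12 source 2.1605
5 15 load 2.1193
6 18 source 2.1468
7 21 load 2.1376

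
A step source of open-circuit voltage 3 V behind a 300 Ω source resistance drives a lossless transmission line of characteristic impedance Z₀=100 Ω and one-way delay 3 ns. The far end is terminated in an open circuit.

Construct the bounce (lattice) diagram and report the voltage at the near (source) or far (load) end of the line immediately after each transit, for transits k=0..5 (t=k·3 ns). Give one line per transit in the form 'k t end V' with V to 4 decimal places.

Γ_L=1.000000, Γ_S=0.500000; launch V₁=3·100/400=0.750000
k=0 src: V=0.7500
k=1 load: inc=0.750000, refl=0.750000·1.000000=0.7500; V=0.000000+0.750000+0.750000=1.5000
k=2 src: inc=0.750000, refl=0.750000·0.500000=0.3750; V=0.750000+0.750000+0.375000=1.8750
k=3 load: inc=0.375000, refl=0.375000·1.000000=0.3750; V=1.500000+0.375000+0.375000=2.2500
k=4 src: inc=0.375000, refl=0.375000·0.500000=0.1875; V=1.875000+0.375000+0.187500=2.4375
k=5 load: inc=0.187500, refl=0.187500·1.000000=0.1875; V=2.250000+0.187500+0.187500=2.6250

0 0 source 0.7500
1 3 load 1.5000
2 6 source 1.8750
3 9 load 2.2500
4 12 source 2.4375
5 15 load 2.6250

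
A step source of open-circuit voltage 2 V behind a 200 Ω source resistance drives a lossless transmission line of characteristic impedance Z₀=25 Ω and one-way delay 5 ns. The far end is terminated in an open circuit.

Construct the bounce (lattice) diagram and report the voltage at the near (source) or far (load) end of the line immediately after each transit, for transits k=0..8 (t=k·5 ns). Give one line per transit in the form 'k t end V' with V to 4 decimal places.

0 0 source 0.2222
1 5 load 0.4444
2 10 source 0.6173
3 15 load 0.7901
4 20 source 0.9246
5 25 load 1.0590
6 30 source 1.1635
7 35 load 1.2681
8 40 source 1.3494

Γ_L=1.000000, Γ_S=0.777778; launch V₁=2·25/225=0.222222
k=0 src: V=0.2222
k=1 load: inc=0.222222, refl=0.222222·1.000000=0.2222; V=0.000000+0.222222+0.222222=0.4444
k=2 src: inc=0.222222, refl=0.222222·0.777778=0.1728; V=0.222222+0.222222+0.172840=0.6173
k=3 load: inc=0.172840, refl=0.172840·1.000000=0.1728; V=0.444444+0.172840+0.172840=0.7901
k=4 src: inc=0.172840, refl=0.172840·0.777778=0.1344; V=0.617284+0.172840+0.134431=0.9246
k=5 load: inc=0.134431, refl=0.134431·1.000000=0.1344; V=0.790123+0.134431+0.134431=1.0590
k=6 src: inc=0.134431, refl=0.134431·0.777778=0.1046; V=0.924554+0.134431+0.104557=1.1635
k=7 load: inc=0.104557, refl=0.104557·1.000000=0.1046; V=1.058985+0.104557+0.104557=1.2681
k=8 src: inc=0.104557, refl=0.104557·0.777778=0.0813; V=1.163542+0.104557+0.081322=1.3494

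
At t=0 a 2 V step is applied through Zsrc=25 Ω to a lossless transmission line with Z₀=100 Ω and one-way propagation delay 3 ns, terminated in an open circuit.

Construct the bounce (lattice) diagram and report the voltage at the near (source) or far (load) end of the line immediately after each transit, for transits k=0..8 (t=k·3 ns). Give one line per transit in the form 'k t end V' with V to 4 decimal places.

Γ_L=1.000000, Γ_S=-0.600000; launch V₁=2·100/125=1.600000
k=0 src: V=1.6000
k=1 load: inc=1.600000, refl=1.600000·1.000000=1.6000; V=0.000000+1.600000+1.600000=3.2000
k=2 src: inc=1.600000, refl=1.600000·-0.600000=-0.9600; V=1.600000+1.600000+-0.960000=2.2400
k=3 load: inc=-0.960000, refl=-0.960000·1.000000=-0.9600; V=3.200000+-0.960000+-0.960000=1.2800
k=4 src: inc=-0.960000, refl=-0.960000·-0.600000=0.5760; V=2.240000+-0.960000+0.576000=1.8560
k=5 load: inc=0.576000, refl=0.576000·1.000000=0.5760; V=1.280000+0.576000+0.576000=2.4320
k=6 src: inc=0.576000, refl=0.576000·-0.600000=-0.3456; V=1.856000+0.576000+-0.345600=2.0864
k=7 load: inc=-0.345600, refl=-0.345600·1.000000=-0.3456; V=2.432000+-0.345600+-0.345600=1.7408
k=8 src: inc=-0.345600, refl=-0.345600·-0.600000=0.2074; V=2.086400+-0.345600+0.207360=1.9482

0 0 source 1.6000
1 3 load 3.2000
2 6 source 2.2400
3 9 load 1.2800
4 12 source 1.8560
5 15 load 2.4320
6 18 source 2.0864
7 21 load 1.7408
8 24 source 1.9482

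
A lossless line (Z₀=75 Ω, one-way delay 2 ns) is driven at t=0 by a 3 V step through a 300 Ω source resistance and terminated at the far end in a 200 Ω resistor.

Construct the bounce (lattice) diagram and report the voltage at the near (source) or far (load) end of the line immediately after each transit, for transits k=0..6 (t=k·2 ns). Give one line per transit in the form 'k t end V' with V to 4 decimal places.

0 0 source 0.6000
1 2 load 0.8727
2 4 source 1.0364
3 6 load 1.1107
4 8 source 1.1554
5 10 load 1.1757
6 12 source 1.1878

Γ_L=0.454545, Γ_S=0.600000; launch V₁=3·75/375=0.600000
k=0 src: V=0.6000
k=1 load: inc=0.600000, refl=0.600000·0.454545=0.2727; V=0.000000+0.600000+0.272727=0.8727
k=2 src: inc=0.272727, refl=0.272727·0.600000=0.1636; V=0.600000+0.272727+0.163636=1.0364
k=3 load: inc=0.163636, refl=0.163636·0.454545=0.0744; V=0.872727+0.163636+0.074380=1.1107
k=4 src: inc=0.074380, refl=0.074380·0.600000=0.0446; V=1.036364+0.074380+0.044628=1.1554
k=5 load: inc=0.044628, refl=0.044628·0.454545=0.0203; V=1.110744+0.044628+0.020285=1.1757
k=6 src: inc=0.020285, refl=0.020285·0.600000=0.0122; V=1.155372+0.020285+0.012171=1.1878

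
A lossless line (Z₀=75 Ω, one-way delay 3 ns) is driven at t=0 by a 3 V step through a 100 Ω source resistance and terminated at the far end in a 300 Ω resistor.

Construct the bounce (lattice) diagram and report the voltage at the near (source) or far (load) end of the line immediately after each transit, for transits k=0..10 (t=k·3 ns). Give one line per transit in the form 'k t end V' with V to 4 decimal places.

0 0 source 1.2857
1 3 load 2.0571
2 6 source 2.1673
3 9 load 2.2335
4 12 source 2.2429
5 15 load 2.2486
6 18 source 2.2494
7 21 load 2.2499
8 24 source 2.2499
9 27 load 2.2500
10 30 source 2.2500

Γ_L=0.600000, Γ_S=0.142857; launch V₁=3·75/175=1.285714
k=0 src: V=1.2857
k=1 load: inc=1.285714, refl=1.285714·0.600000=0.7714; V=0.000000+1.285714+0.771429=2.0571
k=2 src: inc=0.771429, refl=0.771429·0.142857=0.1102; V=1.285714+0.771429+0.110204=2.1673
k=3 load: inc=0.110204, refl=0.110204·0.600000=0.0661; V=2.057143+0.110204+0.066122=2.2335
k=4 src: inc=0.066122, refl=0.066122·0.142857=0.0094; V=2.167347+0.066122+0.009446=2.2429
k=5 load: inc=0.009446, refl=0.009446·0.600000=0.0057; V=2.233469+0.009446+0.005668=2.2486
k=6 src: inc=0.005668, refl=0.005668·0.142857=0.0008; V=2.242915+0.005668+0.000810=2.2494
k=7 load: inc=0.000810, refl=0.000810·0.600000=0.0005; V=2.248583+0.000810+0.000486=2.2499
k=8 src: inc=0.000486, refl=0.000486·0.142857=0.0001; V=2.249393+0.000486+0.000069=2.2499
k=9 load: inc=0.000069, refl=0.000069·0.600000=0.0000; V=2.249879+0.000069+0.000042=2.2500
k=10 src: inc=0.000042, refl=0.000042·0.142857=0.0000; V=2.249948+0.000042+0.000006=2.2500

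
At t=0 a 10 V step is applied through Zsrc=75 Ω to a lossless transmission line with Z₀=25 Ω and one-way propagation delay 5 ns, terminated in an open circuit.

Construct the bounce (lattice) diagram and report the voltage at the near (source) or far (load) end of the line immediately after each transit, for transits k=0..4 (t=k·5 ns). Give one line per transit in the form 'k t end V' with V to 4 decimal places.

0 0 source 2.5000
1 5 load 5.0000
2 10 source 6.2500
3 15 load 7.5000
4 20 source 8.1250

Γ_L=1.000000, Γ_S=0.500000; launch V₁=10·25/100=2.500000
k=0 src: V=2.5000
k=1 load: inc=2.500000, refl=2.500000·1.000000=2.5000; V=0.000000+2.500000+2.500000=5.0000
k=2 src: inc=2.500000, refl=2.500000·0.500000=1.2500; V=2.500000+2.500000+1.250000=6.2500
k=3 load: inc=1.250000, refl=1.250000·1.000000=1.2500; V=5.000000+1.250000+1.250000=7.5000
k=4 src: inc=1.250000, refl=1.250000·0.500000=0.6250; V=6.250000+1.250000+0.625000=8.1250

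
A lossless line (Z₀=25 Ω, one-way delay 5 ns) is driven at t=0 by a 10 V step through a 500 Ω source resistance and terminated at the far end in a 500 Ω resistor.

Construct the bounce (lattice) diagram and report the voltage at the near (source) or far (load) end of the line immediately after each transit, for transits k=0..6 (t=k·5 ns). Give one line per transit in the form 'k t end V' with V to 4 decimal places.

0 0 source 0.4762
1 5 load 0.9070
2 10 source 1.2968
3 15 load 1.6495
4 20 source 1.9686
5 25 load 2.2573
6 30 source 2.5185

Γ_L=0.904762, Γ_S=0.904762; launch V₁=10·25/525=0.476190
k=0 src: V=0.4762
k=1 load: inc=0.476190, refl=0.476190·0.904762=0.4308; V=0.000000+0.476190+0.430839=0.9070
k=2 src: inc=0.430839, refl=0.430839·0.904762=0.3898; V=0.476190+0.430839+0.389807=1.2968
k=3 load: inc=0.389807, refl=0.389807·0.904762=0.3527; V=0.907029+0.389807+0.352682=1.6495
k=4 src: inc=0.352682, refl=0.352682·0.904762=0.3191; V=1.296836+0.352682+0.319093=1.9686
k=5 load: inc=0.319093, refl=0.319093·0.904762=0.2887; V=1.649518+0.319093+0.288704=2.2573
k=6 src: inc=0.288704, refl=0.288704·0.904762=0.2612; V=1.968612+0.288704+0.261208=2.5185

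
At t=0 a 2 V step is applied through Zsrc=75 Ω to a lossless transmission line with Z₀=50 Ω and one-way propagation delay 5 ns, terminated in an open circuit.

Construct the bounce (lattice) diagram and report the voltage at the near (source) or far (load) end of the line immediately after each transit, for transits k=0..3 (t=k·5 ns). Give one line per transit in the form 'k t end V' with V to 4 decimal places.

Γ_L=1.000000, Γ_S=0.200000; launch V₁=2·50/125=0.800000
k=0 src: V=0.8000
k=1 load: inc=0.800000, refl=0.800000·1.000000=0.8000; V=0.000000+0.800000+0.800000=1.6000
k=2 src: inc=0.800000, refl=0.800000·0.200000=0.1600; V=0.800000+0.800000+0.160000=1.7600
k=3 load: inc=0.160000, refl=0.160000·1.000000=0.1600; V=1.600000+0.160000+0.160000=1.9200

0 0 source 0.8000
1 5 load 1.6000
2 10 source 1.7600
3 15 load 1.9200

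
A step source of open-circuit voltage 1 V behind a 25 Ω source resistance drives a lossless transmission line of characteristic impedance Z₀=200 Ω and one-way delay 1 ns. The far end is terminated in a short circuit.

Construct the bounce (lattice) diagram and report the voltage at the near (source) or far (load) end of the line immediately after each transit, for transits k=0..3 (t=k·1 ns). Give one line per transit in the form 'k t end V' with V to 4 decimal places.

Γ_L=-1.000000, Γ_S=-0.777778; launch V₁=1·200/225=0.888889
k=0 src: V=0.8889
k=1 load: inc=0.888889, refl=0.888889·-1.000000=-0.8889; V=0.000000+0.888889+-0.888889=0.0000
k=2 src: inc=-0.888889, refl=-0.888889·-0.777778=0.6914; V=0.888889+-0.888889+0.691358=0.6914
k=3 load: inc=0.691358, refl=0.691358·-1.000000=-0.6914; V=0.000000+0.691358+-0.691358=0.0000

0 0 source 0.8889
1 1 load 0.0000
2 2 source 0.6914
3 3 load 0.0000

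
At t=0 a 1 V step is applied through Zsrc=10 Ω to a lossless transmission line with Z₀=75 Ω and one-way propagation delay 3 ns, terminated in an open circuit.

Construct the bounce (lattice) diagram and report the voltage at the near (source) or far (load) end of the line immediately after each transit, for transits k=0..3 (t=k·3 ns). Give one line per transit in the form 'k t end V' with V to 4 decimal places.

0 0 source 0.8824
1 3 load 1.7647
2 6 source 1.0900
3 9 load 0.4152

Γ_L=1.000000, Γ_S=-0.764706; launch V₁=1·75/85=0.882353
k=0 src: V=0.8824
k=1 load: inc=0.882353, refl=0.882353·1.000000=0.8824; V=0.000000+0.882353+0.882353=1.7647
k=2 src: inc=0.882353, refl=0.882353·-0.764706=-0.6747; V=0.882353+0.882353+-0.674740=1.0900
k=3 load: inc=-0.674740, refl=-0.674740·1.000000=-0.6747; V=1.764706+-0.674740+-0.674740=0.4152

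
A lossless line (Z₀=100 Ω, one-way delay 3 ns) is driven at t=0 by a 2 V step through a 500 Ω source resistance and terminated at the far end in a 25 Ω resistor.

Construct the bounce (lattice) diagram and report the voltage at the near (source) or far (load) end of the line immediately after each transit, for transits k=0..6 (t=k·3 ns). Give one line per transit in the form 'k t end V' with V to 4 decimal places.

0 0 source 0.3333
1 3 load 0.1333
2 6 source 0.0000
3 9 load 0.0800
4 12 source 0.1333
5 15 load 0.1013
6 18 source 0.0800

Γ_L=-0.600000, Γ_S=0.666667; launch V₁=2·100/600=0.333333
k=0 src: V=0.3333
k=1 load: inc=0.333333, refl=0.333333·-0.600000=-0.2000; V=0.000000+0.333333+-0.200000=0.1333
k=2 src: inc=-0.200000, refl=-0.200000·0.666667=-0.1333; V=0.333333+-0.200000+-0.133333=0.0000
k=3 load: inc=-0.133333, refl=-0.133333·-0.600000=0.0800; V=0.133333+-0.133333+0.080000=0.0800
k=4 src: inc=0.080000, refl=0.080000·0.666667=0.0533; V=0.000000+0.080000+0.053333=0.1333
k=5 load: inc=0.053333, refl=0.053333·-0.600000=-0.0320; V=0.080000+0.053333+-0.032000=0.1013
k=6 src: inc=-0.032000, refl=-0.032000·0.666667=-0.0213; V=0.133333+-0.032000+-0.021333=0.0800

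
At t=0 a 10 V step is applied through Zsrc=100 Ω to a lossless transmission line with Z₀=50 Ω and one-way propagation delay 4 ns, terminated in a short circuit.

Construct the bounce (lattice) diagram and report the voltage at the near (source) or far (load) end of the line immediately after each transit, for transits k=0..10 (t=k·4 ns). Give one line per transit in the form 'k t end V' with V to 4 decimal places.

0 0 source 3.3333
1 4 load 0.0000
2 8 source -1.1111
3 12 load 0.0000
4 16 source 0.3704
5 20 load 0.0000
6 24 source -0.1235
7 28 load 0.0000
8 32 source 0.0412
9 36 load 0.0000
10 40 source -0.0137

Γ_L=-1.000000, Γ_S=0.333333; launch V₁=10·50/150=3.333333
k=0 src: V=3.3333
k=1 load: inc=3.333333, refl=3.333333·-1.000000=-3.3333; V=0.000000+3.333333+-3.333333=0.0000
k=2 src: inc=-3.333333, refl=-3.333333·0.333333=-1.1111; V=3.333333+-3.333333+-1.111111=-1.1111
k=3 load: inc=-1.111111, refl=-1.111111·-1.000000=1.1111; V=0.000000+-1.111111+1.111111=0.0000
k=4 src: inc=1.111111, refl=1.111111·0.333333=0.3704; V=-1.111111+1.111111+0.370370=0.3704
k=5 load: inc=0.370370, refl=0.370370·-1.000000=-0.3704; V=0.000000+0.370370+-0.370370=0.0000
k=6 src: inc=-0.370370, refl=-0.370370·0.333333=-0.1235; V=0.370370+-0.370370+-0.123457=-0.1235
k=7 load: inc=-0.123457, refl=-0.123457·-1.000000=0.1235; V=0.000000+-0.123457+0.123457=0.0000
k=8 src: inc=0.123457, refl=0.123457·0.333333=0.0412; V=-0.123457+0.123457+0.041152=0.0412
k=9 load: inc=0.041152, refl=0.041152·-1.000000=-0.0412; V=0.000000+0.041152+-0.041152=0.0000
k=10 src: inc=-0.041152, refl=-0.041152·0.333333=-0.0137; V=0.041152+-0.041152+-0.013717=-0.0137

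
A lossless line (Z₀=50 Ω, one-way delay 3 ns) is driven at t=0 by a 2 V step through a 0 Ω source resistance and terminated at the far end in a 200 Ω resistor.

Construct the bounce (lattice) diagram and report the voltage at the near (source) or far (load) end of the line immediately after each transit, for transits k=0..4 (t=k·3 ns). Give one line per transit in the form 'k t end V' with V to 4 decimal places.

Γ_L=0.600000, Γ_S=-1.000000; launch V₁=2·50/50=2.000000
k=0 src: V=2.0000
k=1 load: inc=2.000000, refl=2.000000·0.600000=1.2000; V=0.000000+2.000000+1.200000=3.2000
k=2 src: inc=1.200000, refl=1.200000·-1.000000=-1.2000; V=2.000000+1.200000+-1.200000=2.0000
k=3 load: inc=-1.200000, refl=-1.200000·0.600000=-0.7200; V=3.200000+-1.200000+-0.720000=1.2800
k=4 src: inc=-0.720000, refl=-0.720000·-1.000000=0.7200; V=2.000000+-0.720000+0.720000=2.0000

0 0 source 2.0000
1 3 load 3.2000
2 6 source 2.0000
3 9 load 1.2800
4 12 source 2.0000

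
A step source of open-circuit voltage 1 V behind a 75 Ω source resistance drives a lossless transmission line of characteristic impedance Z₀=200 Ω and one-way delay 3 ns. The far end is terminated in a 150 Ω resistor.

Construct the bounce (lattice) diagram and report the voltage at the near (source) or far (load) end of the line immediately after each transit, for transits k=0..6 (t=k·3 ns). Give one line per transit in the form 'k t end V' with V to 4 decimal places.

Γ_L=-0.142857, Γ_S=-0.454545; launch V₁=1·200/275=0.727273
k=0 src: V=0.7273
k=1 load: inc=0.727273, refl=0.727273·-0.142857=-0.1039; V=0.000000+0.727273+-0.103896=0.6234
k=2 src: inc=-0.103896, refl=-0.103896·-0.454545=0.0472; V=0.727273+-0.103896+0.047226=0.6706
k=3 load: inc=0.047226, refl=0.047226·-0.142857=-0.0067; V=0.623377+0.047226+-0.006747=0.6639
k=4 src: inc=-0.006747, refl=-0.006747·-0.454545=0.0031; V=0.670602+-0.006747+0.003067=0.6669
k=5 load: inc=0.003067, refl=0.003067·-0.142857=-0.0004; V=0.663856+0.003067+-0.000438=0.6665
k=6 src: inc=-0.000438, refl=-0.000438·-0.454545=0.0002; V=0.666922+-0.000438+0.000199=0.6667

0 0 source 0.7273
1 3 load 0.6234
2 6 source 0.6706
3 9 load 0.6639
4 12 source 0.6669
5 15 load 0.6665
6 18 source 0.6667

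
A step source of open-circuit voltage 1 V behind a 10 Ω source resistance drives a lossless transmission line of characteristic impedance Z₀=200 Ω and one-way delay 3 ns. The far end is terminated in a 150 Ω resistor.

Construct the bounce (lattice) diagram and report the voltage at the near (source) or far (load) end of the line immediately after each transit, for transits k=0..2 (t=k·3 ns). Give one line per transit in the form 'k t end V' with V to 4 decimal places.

0 0 source 0.9524
1 3 load 0.8163
2 6 source 0.9394

Γ_L=-0.142857, Γ_S=-0.904762; launch V₁=1·200/210=0.952381
k=0 src: V=0.9524
k=1 load: inc=0.952381, refl=0.952381·-0.142857=-0.1361; V=0.000000+0.952381+-0.136054=0.8163
k=2 src: inc=-0.136054, refl=-0.136054·-0.904762=0.1231; V=0.952381+-0.136054+0.123097=0.9394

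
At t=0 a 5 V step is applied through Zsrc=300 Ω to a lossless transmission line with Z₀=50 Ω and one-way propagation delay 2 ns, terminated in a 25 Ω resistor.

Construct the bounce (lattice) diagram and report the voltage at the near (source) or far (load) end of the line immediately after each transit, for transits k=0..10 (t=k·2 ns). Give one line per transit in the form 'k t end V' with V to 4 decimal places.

0 0 source 0.7143
1 2 load 0.4762
2 4 source 0.3061
3 6 load 0.3628
4 8 source 0.4033
5 10 load 0.3898
6 12 source 0.3802
7 14 load 0.3834
8 16 source 0.3857
9 18 load 0.3849
10 20 source 0.3844

Γ_L=-0.333333, Γ_S=0.714286; launch V₁=5·50/350=0.714286
k=0 src: V=0.7143
k=1 load: inc=0.714286, refl=0.714286·-0.333333=-0.2381; V=0.000000+0.714286+-0.238095=0.4762
k=2 src: inc=-0.238095, refl=-0.238095·0.714286=-0.1701; V=0.714286+-0.238095+-0.170068=0.3061
k=3 load: inc=-0.170068, refl=-0.170068·-0.333333=0.0567; V=0.476190+-0.170068+0.056689=0.3628
k=4 src: inc=0.056689, refl=0.056689·0.714286=0.0405; V=0.306122+0.056689+0.040492=0.4033
k=5 load: inc=0.040492, refl=0.040492·-0.333333=-0.0135; V=0.362812+0.040492+-0.013497=0.3898
k=6 src: inc=-0.013497, refl=-0.013497·0.714286=-0.0096; V=0.403304+-0.013497+-0.009641=0.3802
k=7 load: inc=-0.009641, refl=-0.009641·-0.333333=0.0032; V=0.389807+-0.009641+0.003214=0.3834
k=8 src: inc=0.003214, refl=0.003214·0.714286=0.0023; V=0.380166+0.003214+0.002295=0.3857
k=9 load: inc=0.002295, refl=0.002295·-0.333333=-0.0008; V=0.383379+0.002295+-0.000765=0.3849
k=10 src: inc=-0.000765, refl=-0.000765·0.714286=-0.0005; V=0.385675+-0.000765+-0.000547=0.3844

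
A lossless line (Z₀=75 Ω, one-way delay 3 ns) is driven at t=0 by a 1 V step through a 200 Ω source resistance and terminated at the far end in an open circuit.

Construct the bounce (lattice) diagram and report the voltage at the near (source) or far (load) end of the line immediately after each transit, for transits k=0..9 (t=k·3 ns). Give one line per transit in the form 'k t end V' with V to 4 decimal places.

Γ_L=1.000000, Γ_S=0.454545; launch V₁=1·75/275=0.272727
k=0 src: V=0.2727
k=1 load: inc=0.272727, refl=0.272727·1.000000=0.2727; V=0.000000+0.272727+0.272727=0.5455
k=2 src: inc=0.272727, refl=0.272727·0.454545=0.1240; V=0.272727+0.272727+0.123967=0.6694
k=3 load: inc=0.123967, refl=0.123967·1.000000=0.1240; V=0.545455+0.123967+0.123967=0.7934
k=4 src: inc=0.123967, refl=0.123967·0.454545=0.0563; V=0.669421+0.123967+0.056349=0.8497
k=5 load: inc=0.056349, refl=0.056349·1.000000=0.0563; V=0.793388+0.056349+0.056349=0.9061
k=6 src: inc=0.056349, refl=0.056349·0.454545=0.0256; V=0.849737+0.056349+0.025613=0.9317
k=7 load: inc=0.025613, refl=0.025613·1.000000=0.0256; V=0.906086+0.025613+0.025613=0.9573
k=8 src: inc=0.025613, refl=0.025613·0.454545=0.0116; V=0.931699+0.025613+0.011642=0.9690
k=9 load: inc=0.011642, refl=0.011642·1.000000=0.0116; V=0.957312+0.011642+0.011642=0.9806

0 0 source 0.2727
1 3 load 0.5455
2 6 source 0.6694
3 9 load 0.7934
4 12 source 0.8497
5 15 load 0.9061
6 18 source 0.9317
7 21 load 0.9573
8 24 source 0.9690
9 27 load 0.9806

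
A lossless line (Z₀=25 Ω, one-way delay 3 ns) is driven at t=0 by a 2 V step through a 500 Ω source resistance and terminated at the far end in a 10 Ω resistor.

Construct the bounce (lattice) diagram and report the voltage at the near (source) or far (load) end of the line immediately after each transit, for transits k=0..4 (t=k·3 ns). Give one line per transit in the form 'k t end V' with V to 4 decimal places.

Γ_L=-0.428571, Γ_S=0.904762; launch V₁=2·25/525=0.095238
k=0 src: V=0.0952
k=1 load: inc=0.095238, refl=0.095238·-0.428571=-0.0408; V=0.000000+0.095238+-0.040816=0.0544
k=2 src: inc=-0.040816, refl=-0.040816·0.904762=-0.0369; V=0.095238+-0.040816+-0.036929=0.0175
k=3 load: inc=-0.036929, refl=-0.036929·-0.428571=0.0158; V=0.054422+-0.036929+0.015827=0.0333
k=4 src: inc=0.015827, refl=0.015827·0.904762=0.0143; V=0.017493+0.015827+0.014319=0.0476

0 0 source 0.0952
1 3 load 0.0544
2 6 source 0.0175
3 9 load 0.0333
4 12 source 0.0476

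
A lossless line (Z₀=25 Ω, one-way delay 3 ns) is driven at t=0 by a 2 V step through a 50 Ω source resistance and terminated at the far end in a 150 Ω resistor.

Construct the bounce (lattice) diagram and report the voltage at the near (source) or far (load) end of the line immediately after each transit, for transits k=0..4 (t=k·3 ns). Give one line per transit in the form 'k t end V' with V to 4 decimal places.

0 0 source 0.6667
1 3 load 1.1429
2 6 source 1.3016
3 9 load 1.4150
4 12 source 1.4528

Γ_L=0.714286, Γ_S=0.333333; launch V₁=2·25/75=0.666667
k=0 src: V=0.6667
k=1 load: inc=0.666667, refl=0.666667·0.714286=0.4762; V=0.000000+0.666667+0.476190=1.1429
k=2 src: inc=0.476190, refl=0.476190·0.333333=0.1587; V=0.666667+0.476190+0.158730=1.3016
k=3 load: inc=0.158730, refl=0.158730·0.714286=0.1134; V=1.142857+0.158730+0.113379=1.4150
k=4 src: inc=0.113379, refl=0.113379·0.333333=0.0378; V=1.301587+0.113379+0.037793=1.4528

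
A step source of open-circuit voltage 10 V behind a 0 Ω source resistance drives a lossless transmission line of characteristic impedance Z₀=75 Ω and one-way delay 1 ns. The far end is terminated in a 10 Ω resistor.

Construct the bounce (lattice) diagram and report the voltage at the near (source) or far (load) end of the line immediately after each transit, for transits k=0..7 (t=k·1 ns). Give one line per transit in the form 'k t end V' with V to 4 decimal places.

Γ_L=-0.764706, Γ_S=-1.000000; launch V₁=10·75/75=10.000000
k=0 src: V=10.0000
k=1 load: inc=10.000000, refl=10.000000·-0.764706=-7.6471; V=0.000000+10.000000+-7.647059=2.3529
k=2 src: inc=-7.647059, refl=-7.647059·-1.000000=7.6471; V=10.000000+-7.647059+7.647059=10.0000
k=3 load: inc=7.647059, refl=7.647059·-0.764706=-5.8478; V=2.352941+7.647059+-5.847751=4.1522
k=4 src: inc=-5.847751, refl=-5.847751·-1.000000=5.8478; V=10.000000+-5.847751+5.847751=10.0000
k=5 load: inc=5.847751, refl=5.847751·-0.764706=-4.4718; V=4.152249+5.847751+-4.471809=5.5282
k=6 src: inc=-4.471809, refl=-4.471809·-1.000000=4.4718; V=10.000000+-4.471809+4.471809=10.0000
k=7 load: inc=4.471809, refl=4.471809·-0.764706=-3.4196; V=5.528191+4.471809+-3.419619=6.5804

0 0 source 10.0000
1 1 load 2.3529
2 2 source 10.0000
3 3 load 4.1522
4 4 source 10.0000
5 5 load 5.5282
6 6 source 10.0000
7 7 load 6.5804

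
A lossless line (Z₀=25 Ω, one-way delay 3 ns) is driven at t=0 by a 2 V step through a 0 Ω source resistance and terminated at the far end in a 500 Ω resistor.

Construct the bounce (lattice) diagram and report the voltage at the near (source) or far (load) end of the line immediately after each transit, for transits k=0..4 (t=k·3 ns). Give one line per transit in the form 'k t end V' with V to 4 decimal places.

0 0 source 2.0000
1 3 load 3.8095
2 6 source 2.0000
3 9 load 0.3628
4 12 source 2.0000

Γ_L=0.904762, Γ_S=-1.000000; launch V₁=2·25/25=2.000000
k=0 src: V=2.0000
k=1 load: inc=2.000000, refl=2.000000·0.904762=1.8095; V=0.000000+2.000000+1.809524=3.8095
k=2 src: inc=1.809524, refl=1.809524·-1.000000=-1.8095; V=2.000000+1.809524+-1.809524=2.0000
k=3 load: inc=-1.809524, refl=-1.809524·0.904762=-1.6372; V=3.809524+-1.809524+-1.637188=0.3628
k=4 src: inc=-1.637188, refl=-1.637188·-1.000000=1.6372; V=2.000000+-1.637188+1.637188=2.0000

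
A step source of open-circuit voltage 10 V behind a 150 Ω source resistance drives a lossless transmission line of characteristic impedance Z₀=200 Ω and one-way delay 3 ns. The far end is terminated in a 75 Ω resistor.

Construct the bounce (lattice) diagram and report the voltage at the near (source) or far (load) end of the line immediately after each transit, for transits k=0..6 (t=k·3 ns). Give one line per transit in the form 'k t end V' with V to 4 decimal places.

0 0 source 5.7143
1 3 load 3.1169
2 6 source 3.4879
3 9 load 3.3193
4 12 source 3.3434
5 15 load 3.3324
6 18 source 3.3340

Γ_L=-0.454545, Γ_S=-0.142857; launch V₁=10·200/350=5.714286
k=0 src: V=5.7143
k=1 load: inc=5.714286, refl=5.714286·-0.454545=-2.5974; V=0.000000+5.714286+-2.597403=3.1169
k=2 src: inc=-2.597403, refl=-2.597403·-0.142857=0.3711; V=5.714286+-2.597403+0.371058=3.4879
k=3 load: inc=0.371058, refl=0.371058·-0.454545=-0.1687; V=3.116883+0.371058+-0.168663=3.3193
k=4 src: inc=-0.168663, refl=-0.168663·-0.142857=0.0241; V=3.487941+-0.168663+0.024095=3.3434
k=5 load: inc=0.024095, refl=0.024095·-0.454545=-0.0110; V=3.319278+0.024095+-0.010952=3.3324
k=6 src: inc=-0.010952, refl=-0.010952·-0.142857=0.0016; V=3.343373+-0.010952+0.001565=3.3340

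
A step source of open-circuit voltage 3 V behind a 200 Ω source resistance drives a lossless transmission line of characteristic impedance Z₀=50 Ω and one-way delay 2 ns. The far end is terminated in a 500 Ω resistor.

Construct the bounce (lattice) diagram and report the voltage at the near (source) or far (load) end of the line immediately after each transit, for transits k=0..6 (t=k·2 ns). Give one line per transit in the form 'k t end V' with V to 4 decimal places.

Γ_L=0.818182, Γ_S=0.600000; launch V₁=3·50/250=0.600000
k=0 src: V=0.6000
k=1 load: inc=0.600000, refl=0.600000·0.818182=0.4909; V=0.000000+0.600000+0.490909=1.0909
k=2 src: inc=0.490909, refl=0.490909·0.600000=0.2945; V=0.600000+0.490909+0.294545=1.3855
k=3 load: inc=0.294545, refl=0.294545·0.818182=0.2410; V=1.090909+0.294545+0.240992=1.6264
k=4 src: inc=0.240992, refl=0.240992·0.600000=0.1446; V=1.385455+0.240992+0.144595=1.7710
k=5 load: inc=0.144595, refl=0.144595·0.818182=0.1183; V=1.626446+0.144595+0.118305=1.8893
k=6 src: inc=0.118305, refl=0.118305·0.600000=0.0710; V=1.771041+0.118305+0.070983=1.9603

0 0 source 0.6000
1 2 load 1.0909
2 4 source 1.3855
3 6 load 1.6264
4 8 source 1.7710
5 10 load 1.8893
6 12 source 1.9603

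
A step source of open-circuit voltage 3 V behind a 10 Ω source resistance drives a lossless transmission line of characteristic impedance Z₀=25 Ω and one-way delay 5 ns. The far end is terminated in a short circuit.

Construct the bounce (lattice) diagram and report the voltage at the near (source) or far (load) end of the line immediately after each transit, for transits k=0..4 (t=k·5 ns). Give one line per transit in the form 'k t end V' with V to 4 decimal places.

0 0 source 2.1429
1 5 load 0.0000
2 10 source 0.9184
3 15 load 0.0000
4 20 source 0.3936

Γ_L=-1.000000, Γ_S=-0.428571; launch V₁=3·25/35=2.142857
k=0 src: V=2.1429
k=1 load: inc=2.142857, refl=2.142857·-1.000000=-2.1429; V=0.000000+2.142857+-2.142857=0.0000
k=2 src: inc=-2.142857, refl=-2.142857·-0.428571=0.9184; V=2.142857+-2.142857+0.918367=0.9184
k=3 load: inc=0.918367, refl=0.918367·-1.000000=-0.9184; V=0.000000+0.918367+-0.918367=0.0000
k=4 src: inc=-0.918367, refl=-0.918367·-0.428571=0.3936; V=0.918367+-0.918367+0.393586=0.3936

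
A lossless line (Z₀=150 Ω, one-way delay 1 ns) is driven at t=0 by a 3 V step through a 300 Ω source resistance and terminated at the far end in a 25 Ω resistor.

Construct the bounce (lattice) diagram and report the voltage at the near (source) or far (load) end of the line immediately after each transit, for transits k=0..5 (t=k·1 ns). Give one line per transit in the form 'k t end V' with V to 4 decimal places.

0 0 source 1.0000
1 1 load 0.2857
2 2 source 0.0476
3 3 load 0.2177
4 4 source 0.2744
5 5 load 0.2339

Γ_L=-0.714286, Γ_S=0.333333; launch V₁=3·150/450=1.000000
k=0 src: V=1.0000
k=1 load: inc=1.000000, refl=1.000000·-0.714286=-0.7143; V=0.000000+1.000000+-0.714286=0.2857
k=2 src: inc=-0.714286, refl=-0.714286·0.333333=-0.2381; V=1.000000+-0.714286+-0.238095=0.0476
k=3 load: inc=-0.238095, refl=-0.238095·-0.714286=0.1701; V=0.285714+-0.238095+0.170068=0.2177
k=4 src: inc=0.170068, refl=0.170068·0.333333=0.0567; V=0.047619+0.170068+0.056689=0.2744
k=5 load: inc=0.056689, refl=0.056689·-0.714286=-0.0405; V=0.217687+0.056689+-0.040492=0.2339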